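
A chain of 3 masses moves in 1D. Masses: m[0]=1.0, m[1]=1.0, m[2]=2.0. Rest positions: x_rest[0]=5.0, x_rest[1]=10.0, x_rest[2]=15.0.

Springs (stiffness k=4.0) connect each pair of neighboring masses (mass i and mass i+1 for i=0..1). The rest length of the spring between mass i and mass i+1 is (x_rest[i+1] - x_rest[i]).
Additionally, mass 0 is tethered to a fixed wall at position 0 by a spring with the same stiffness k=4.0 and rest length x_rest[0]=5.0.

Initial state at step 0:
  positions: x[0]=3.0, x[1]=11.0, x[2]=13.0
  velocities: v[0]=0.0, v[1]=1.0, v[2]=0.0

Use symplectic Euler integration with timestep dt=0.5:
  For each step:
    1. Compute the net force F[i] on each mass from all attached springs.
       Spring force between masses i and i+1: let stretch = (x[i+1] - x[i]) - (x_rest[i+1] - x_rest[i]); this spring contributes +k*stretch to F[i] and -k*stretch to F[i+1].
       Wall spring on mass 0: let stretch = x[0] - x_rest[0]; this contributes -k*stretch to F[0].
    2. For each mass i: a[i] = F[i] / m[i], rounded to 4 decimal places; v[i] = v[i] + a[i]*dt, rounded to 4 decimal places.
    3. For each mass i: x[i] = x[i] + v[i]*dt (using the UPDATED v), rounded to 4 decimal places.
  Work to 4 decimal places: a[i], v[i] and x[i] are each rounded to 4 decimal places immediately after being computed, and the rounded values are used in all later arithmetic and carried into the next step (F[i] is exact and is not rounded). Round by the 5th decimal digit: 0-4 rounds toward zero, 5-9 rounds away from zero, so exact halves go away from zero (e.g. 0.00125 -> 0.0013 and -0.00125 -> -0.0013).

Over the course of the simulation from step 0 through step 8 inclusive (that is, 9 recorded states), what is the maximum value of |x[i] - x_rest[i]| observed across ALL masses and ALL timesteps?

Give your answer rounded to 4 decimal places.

Step 0: x=[3.0000 11.0000 13.0000] v=[0.0000 1.0000 0.0000]
Step 1: x=[8.0000 5.5000 14.5000] v=[10.0000 -11.0000 3.0000]
Step 2: x=[2.5000 11.5000 14.0000] v=[-11.0000 12.0000 -1.0000]
Step 3: x=[3.5000 11.0000 14.7500] v=[2.0000 -1.0000 1.5000]
Step 4: x=[8.5000 6.7500 16.1250] v=[10.0000 -8.5000 2.7500]
Step 5: x=[3.2500 13.6250 15.3125] v=[-10.5000 13.7500 -1.6250]
Step 6: x=[5.1250 11.8125 16.1563] v=[3.7500 -3.6250 1.6875]
Step 7: x=[8.5625 7.6563 17.3282] v=[6.8750 -8.3124 2.3437]
Step 8: x=[2.5313 14.0782 16.1641] v=[-12.0624 12.8438 -2.3282]
Max displacement = 4.5000

Answer: 4.5000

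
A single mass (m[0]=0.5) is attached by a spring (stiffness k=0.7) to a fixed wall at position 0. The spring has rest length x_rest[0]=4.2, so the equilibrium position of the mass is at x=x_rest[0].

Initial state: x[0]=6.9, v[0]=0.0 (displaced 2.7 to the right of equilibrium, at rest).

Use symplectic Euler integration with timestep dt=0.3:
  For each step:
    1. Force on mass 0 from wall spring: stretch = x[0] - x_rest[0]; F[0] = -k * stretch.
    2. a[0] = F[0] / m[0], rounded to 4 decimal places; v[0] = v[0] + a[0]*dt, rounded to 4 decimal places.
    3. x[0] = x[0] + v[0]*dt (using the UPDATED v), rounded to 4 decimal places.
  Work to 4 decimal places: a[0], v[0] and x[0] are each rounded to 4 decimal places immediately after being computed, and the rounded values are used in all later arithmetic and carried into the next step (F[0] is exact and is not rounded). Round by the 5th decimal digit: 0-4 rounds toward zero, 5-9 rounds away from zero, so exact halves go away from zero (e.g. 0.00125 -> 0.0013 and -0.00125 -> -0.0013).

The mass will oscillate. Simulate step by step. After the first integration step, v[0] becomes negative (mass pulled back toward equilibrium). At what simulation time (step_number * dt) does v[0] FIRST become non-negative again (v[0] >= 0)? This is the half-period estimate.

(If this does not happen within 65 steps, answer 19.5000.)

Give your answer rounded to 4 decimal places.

Step 0: x=[6.9000] v=[0.0000]
Step 1: x=[6.5598] v=[-1.1340]
Step 2: x=[5.9223] v=[-2.1251]
Step 3: x=[5.0678] v=[-2.8485]
Step 4: x=[4.1039] v=[-3.2130]
Step 5: x=[3.1521] v=[-3.1727]
Step 6: x=[2.3323] v=[-2.7326]
Step 7: x=[1.7478] v=[-1.9482]
Step 8: x=[1.4723] v=[-0.9183]
Step 9: x=[1.5405] v=[0.2273]
First v>=0 after going negative at step 9, time=2.7000

Answer: 2.7000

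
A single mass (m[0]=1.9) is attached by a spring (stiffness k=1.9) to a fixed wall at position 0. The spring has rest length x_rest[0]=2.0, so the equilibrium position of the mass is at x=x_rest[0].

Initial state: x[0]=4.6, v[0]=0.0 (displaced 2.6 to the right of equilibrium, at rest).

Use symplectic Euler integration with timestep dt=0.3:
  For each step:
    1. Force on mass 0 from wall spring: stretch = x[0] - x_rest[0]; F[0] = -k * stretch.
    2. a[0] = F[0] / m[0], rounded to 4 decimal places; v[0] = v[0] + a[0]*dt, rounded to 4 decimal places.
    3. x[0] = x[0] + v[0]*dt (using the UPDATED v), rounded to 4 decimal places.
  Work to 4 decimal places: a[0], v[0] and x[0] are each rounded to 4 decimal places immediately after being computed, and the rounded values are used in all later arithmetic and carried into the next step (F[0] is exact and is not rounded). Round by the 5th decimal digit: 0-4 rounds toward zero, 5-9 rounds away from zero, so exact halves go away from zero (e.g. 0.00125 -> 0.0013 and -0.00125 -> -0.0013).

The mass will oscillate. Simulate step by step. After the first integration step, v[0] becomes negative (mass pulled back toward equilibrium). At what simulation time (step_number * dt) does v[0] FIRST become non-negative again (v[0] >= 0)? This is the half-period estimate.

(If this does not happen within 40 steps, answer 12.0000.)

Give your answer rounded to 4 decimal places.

Answer: 3.3000

Derivation:
Step 0: x=[4.6000] v=[0.0000]
Step 1: x=[4.3660] v=[-0.7800]
Step 2: x=[3.9191] v=[-1.4898]
Step 3: x=[3.2995] v=[-2.0655]
Step 4: x=[2.5629] v=[-2.4554]
Step 5: x=[1.7756] v=[-2.6243]
Step 6: x=[1.0085] v=[-2.5570]
Step 7: x=[0.3306] v=[-2.2596]
Step 8: x=[-0.1970] v=[-1.7588]
Step 9: x=[-0.5269] v=[-1.0997]
Step 10: x=[-0.6294] v=[-0.3416]
Step 11: x=[-0.4952] v=[0.4472]
First v>=0 after going negative at step 11, time=3.3000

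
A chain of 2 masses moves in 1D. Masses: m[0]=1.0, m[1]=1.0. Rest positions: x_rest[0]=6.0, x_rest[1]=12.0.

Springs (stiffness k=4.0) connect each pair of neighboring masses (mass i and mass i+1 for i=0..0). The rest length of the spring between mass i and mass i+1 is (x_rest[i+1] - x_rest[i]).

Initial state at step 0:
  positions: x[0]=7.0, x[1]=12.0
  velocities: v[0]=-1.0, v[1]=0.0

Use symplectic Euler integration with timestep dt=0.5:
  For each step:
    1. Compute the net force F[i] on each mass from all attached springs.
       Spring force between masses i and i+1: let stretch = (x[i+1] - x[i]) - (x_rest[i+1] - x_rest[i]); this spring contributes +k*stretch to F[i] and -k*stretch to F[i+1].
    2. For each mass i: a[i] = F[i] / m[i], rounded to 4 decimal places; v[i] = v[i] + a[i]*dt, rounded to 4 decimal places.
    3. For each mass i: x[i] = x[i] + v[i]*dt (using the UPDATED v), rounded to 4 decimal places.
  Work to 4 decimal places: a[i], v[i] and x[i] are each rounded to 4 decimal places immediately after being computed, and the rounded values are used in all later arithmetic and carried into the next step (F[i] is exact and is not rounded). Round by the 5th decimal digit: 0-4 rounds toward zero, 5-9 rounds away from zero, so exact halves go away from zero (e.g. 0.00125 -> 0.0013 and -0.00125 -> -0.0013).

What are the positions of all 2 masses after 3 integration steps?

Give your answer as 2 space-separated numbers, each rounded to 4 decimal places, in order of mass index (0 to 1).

Answer: 6.5000 11.0000

Derivation:
Step 0: x=[7.0000 12.0000] v=[-1.0000 0.0000]
Step 1: x=[5.5000 13.0000] v=[-3.0000 2.0000]
Step 2: x=[5.5000 12.5000] v=[0.0000 -1.0000]
Step 3: x=[6.5000 11.0000] v=[2.0000 -3.0000]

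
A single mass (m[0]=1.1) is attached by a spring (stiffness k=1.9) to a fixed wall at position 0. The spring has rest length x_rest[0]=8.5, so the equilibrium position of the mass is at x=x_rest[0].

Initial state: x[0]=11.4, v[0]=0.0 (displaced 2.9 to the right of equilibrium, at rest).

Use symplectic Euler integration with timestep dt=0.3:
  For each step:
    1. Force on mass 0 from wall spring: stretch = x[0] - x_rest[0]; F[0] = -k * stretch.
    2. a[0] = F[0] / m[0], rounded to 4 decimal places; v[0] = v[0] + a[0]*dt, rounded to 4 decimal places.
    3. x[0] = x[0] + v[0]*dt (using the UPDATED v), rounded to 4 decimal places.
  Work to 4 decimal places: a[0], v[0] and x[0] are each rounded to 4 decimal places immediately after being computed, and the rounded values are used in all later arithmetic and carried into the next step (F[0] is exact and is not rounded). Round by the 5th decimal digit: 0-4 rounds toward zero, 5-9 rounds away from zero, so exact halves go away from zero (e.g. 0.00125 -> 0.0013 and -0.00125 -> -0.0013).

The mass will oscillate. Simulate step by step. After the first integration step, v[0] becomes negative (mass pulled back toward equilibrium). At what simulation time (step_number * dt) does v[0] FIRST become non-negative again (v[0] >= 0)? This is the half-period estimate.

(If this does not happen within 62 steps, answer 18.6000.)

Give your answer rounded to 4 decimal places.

Step 0: x=[11.4000] v=[0.0000]
Step 1: x=[10.9492] v=[-1.5027]
Step 2: x=[10.1177] v=[-2.7718]
Step 3: x=[9.0347] v=[-3.6101]
Step 4: x=[7.8685] v=[-3.8872]
Step 5: x=[6.8005] v=[-3.5600]
Step 6: x=[5.9967] v=[-2.6794]
Step 7: x=[5.5820] v=[-1.3822]
Step 8: x=[5.6210] v=[0.1299]
First v>=0 after going negative at step 8, time=2.4000

Answer: 2.4000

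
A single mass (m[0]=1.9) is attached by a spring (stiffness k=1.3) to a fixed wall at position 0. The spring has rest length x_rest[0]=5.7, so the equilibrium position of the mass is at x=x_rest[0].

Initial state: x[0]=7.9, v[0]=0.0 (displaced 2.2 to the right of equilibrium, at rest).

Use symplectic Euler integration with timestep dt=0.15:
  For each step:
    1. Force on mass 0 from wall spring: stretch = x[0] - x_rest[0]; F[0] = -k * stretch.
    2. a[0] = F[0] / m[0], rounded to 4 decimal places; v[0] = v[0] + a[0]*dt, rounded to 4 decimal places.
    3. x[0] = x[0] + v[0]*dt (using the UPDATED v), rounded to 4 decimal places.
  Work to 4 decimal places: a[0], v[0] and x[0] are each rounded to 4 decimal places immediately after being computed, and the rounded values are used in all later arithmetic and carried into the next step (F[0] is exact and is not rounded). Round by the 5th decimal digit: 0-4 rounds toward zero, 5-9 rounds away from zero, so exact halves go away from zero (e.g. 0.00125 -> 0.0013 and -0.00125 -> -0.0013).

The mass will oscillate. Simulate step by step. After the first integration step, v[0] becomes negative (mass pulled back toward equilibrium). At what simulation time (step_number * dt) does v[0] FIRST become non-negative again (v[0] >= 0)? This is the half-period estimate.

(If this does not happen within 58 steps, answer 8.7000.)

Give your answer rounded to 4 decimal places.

Answer: 3.9000

Derivation:
Step 0: x=[7.9000] v=[0.0000]
Step 1: x=[7.8661] v=[-0.2258]
Step 2: x=[7.7989] v=[-0.4481]
Step 3: x=[7.6994] v=[-0.6635]
Step 4: x=[7.5691] v=[-0.8687]
Step 5: x=[7.4100] v=[-1.0605]
Step 6: x=[7.2246] v=[-1.2360]
Step 7: x=[7.0157] v=[-1.3925]
Step 8: x=[6.7866] v=[-1.5275]
Step 9: x=[6.5408] v=[-1.6390]
Step 10: x=[6.2820] v=[-1.7253]
Step 11: x=[6.0143] v=[-1.7850]
Step 12: x=[5.7417] v=[-1.8173]
Step 13: x=[5.4685] v=[-1.8216]
Step 14: x=[5.1988] v=[-1.7978]
Step 15: x=[4.9368] v=[-1.7464]
Step 16: x=[4.6866] v=[-1.6681]
Step 17: x=[4.4520] v=[-1.5641]
Step 18: x=[4.2366] v=[-1.4360]
Step 19: x=[4.0437] v=[-1.2858]
Step 20: x=[3.8763] v=[-1.1158]
Step 21: x=[3.7370] v=[-0.9286]
Step 22: x=[3.6279] v=[-0.7271]
Step 23: x=[3.5507] v=[-0.5144]
Step 24: x=[3.5066] v=[-0.2938]
Step 25: x=[3.4963] v=[-0.0687]
Step 26: x=[3.5199] v=[0.1575]
First v>=0 after going negative at step 26, time=3.9000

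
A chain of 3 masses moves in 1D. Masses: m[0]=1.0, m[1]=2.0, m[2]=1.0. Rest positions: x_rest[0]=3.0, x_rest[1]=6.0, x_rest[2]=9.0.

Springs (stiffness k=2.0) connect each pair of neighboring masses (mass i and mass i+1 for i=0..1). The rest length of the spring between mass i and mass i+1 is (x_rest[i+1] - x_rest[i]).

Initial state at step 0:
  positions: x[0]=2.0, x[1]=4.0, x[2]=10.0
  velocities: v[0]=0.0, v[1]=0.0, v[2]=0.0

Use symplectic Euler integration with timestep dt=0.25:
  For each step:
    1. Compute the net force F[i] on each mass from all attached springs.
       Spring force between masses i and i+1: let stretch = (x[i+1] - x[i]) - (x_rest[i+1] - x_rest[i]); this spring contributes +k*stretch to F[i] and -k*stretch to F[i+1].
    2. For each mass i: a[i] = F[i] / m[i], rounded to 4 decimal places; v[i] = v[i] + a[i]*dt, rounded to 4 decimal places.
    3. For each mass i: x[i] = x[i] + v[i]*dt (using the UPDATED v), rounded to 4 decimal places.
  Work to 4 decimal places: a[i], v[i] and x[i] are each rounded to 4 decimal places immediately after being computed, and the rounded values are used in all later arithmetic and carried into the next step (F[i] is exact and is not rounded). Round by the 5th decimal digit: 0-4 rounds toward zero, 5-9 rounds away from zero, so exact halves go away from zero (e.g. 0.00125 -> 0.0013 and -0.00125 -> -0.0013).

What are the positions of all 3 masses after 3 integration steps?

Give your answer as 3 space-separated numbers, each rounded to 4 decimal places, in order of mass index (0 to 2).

Answer: 1.4707 5.2031 8.1230

Derivation:
Step 0: x=[2.0000 4.0000 10.0000] v=[0.0000 0.0000 0.0000]
Step 1: x=[1.8750 4.2500 9.6250] v=[-0.5000 1.0000 -1.5000]
Step 2: x=[1.6719 4.6875 8.9531] v=[-0.8125 1.7500 -2.6875]
Step 3: x=[1.4707 5.2031 8.1230] v=[-0.8047 2.0625 -3.3203]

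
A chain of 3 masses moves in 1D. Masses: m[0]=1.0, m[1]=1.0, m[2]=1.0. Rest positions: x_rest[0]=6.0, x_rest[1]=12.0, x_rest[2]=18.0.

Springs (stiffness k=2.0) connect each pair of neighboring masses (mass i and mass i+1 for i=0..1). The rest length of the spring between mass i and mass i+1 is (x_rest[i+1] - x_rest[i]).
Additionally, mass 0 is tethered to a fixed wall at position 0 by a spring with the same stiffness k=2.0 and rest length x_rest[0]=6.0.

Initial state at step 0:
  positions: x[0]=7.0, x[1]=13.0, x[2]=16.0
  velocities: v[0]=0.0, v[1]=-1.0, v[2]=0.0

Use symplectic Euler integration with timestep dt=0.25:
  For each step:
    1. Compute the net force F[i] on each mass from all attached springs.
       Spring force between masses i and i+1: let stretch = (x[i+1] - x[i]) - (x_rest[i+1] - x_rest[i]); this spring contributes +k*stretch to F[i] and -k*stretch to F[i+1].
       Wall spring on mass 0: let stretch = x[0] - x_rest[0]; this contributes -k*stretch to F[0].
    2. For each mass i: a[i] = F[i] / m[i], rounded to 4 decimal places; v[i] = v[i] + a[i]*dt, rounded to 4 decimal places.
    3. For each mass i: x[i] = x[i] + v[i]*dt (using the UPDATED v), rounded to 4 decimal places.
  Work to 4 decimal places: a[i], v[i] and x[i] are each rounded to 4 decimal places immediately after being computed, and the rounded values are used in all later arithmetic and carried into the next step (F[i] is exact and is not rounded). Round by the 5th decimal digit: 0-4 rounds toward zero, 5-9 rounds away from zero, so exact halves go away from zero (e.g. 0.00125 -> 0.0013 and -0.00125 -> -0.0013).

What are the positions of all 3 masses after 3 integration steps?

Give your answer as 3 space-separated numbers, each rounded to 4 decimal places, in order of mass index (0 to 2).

Answer: 6.0820 10.8066 17.6953

Derivation:
Step 0: x=[7.0000 13.0000 16.0000] v=[0.0000 -1.0000 0.0000]
Step 1: x=[6.8750 12.3750 16.3750] v=[-0.5000 -2.5000 1.5000]
Step 2: x=[6.5781 11.5625 17.0000] v=[-1.1875 -3.2500 2.5000]
Step 3: x=[6.0820 10.8066 17.6953] v=[-1.9844 -3.0235 2.7813]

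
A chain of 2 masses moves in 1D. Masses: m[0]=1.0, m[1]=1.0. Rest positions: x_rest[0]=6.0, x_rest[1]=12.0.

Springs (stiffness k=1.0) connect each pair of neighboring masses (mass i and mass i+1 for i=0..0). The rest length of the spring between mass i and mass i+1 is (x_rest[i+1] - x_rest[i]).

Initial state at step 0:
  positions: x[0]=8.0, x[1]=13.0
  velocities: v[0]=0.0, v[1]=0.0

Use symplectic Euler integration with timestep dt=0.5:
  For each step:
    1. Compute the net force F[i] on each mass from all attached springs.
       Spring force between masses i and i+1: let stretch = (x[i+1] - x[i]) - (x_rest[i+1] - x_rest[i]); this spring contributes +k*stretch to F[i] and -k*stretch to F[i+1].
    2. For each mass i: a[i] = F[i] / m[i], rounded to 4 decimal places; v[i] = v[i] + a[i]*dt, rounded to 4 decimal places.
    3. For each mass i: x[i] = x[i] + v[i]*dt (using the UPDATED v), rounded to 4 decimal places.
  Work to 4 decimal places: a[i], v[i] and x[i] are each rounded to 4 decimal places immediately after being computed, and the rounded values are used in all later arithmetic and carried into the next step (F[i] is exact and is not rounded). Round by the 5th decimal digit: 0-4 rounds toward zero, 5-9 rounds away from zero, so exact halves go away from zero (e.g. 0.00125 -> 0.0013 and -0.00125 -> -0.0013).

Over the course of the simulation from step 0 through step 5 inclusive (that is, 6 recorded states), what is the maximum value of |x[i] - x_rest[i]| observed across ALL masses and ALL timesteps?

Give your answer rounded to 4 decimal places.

Answer: 2.0313

Derivation:
Step 0: x=[8.0000 13.0000] v=[0.0000 0.0000]
Step 1: x=[7.7500 13.2500] v=[-0.5000 0.5000]
Step 2: x=[7.3750 13.6250] v=[-0.7500 0.7500]
Step 3: x=[7.0625 13.9375] v=[-0.6250 0.6250]
Step 4: x=[6.9688 14.0313] v=[-0.1875 0.1875]
Step 5: x=[7.1407 13.8594] v=[0.3438 -0.3438]
Max displacement = 2.0313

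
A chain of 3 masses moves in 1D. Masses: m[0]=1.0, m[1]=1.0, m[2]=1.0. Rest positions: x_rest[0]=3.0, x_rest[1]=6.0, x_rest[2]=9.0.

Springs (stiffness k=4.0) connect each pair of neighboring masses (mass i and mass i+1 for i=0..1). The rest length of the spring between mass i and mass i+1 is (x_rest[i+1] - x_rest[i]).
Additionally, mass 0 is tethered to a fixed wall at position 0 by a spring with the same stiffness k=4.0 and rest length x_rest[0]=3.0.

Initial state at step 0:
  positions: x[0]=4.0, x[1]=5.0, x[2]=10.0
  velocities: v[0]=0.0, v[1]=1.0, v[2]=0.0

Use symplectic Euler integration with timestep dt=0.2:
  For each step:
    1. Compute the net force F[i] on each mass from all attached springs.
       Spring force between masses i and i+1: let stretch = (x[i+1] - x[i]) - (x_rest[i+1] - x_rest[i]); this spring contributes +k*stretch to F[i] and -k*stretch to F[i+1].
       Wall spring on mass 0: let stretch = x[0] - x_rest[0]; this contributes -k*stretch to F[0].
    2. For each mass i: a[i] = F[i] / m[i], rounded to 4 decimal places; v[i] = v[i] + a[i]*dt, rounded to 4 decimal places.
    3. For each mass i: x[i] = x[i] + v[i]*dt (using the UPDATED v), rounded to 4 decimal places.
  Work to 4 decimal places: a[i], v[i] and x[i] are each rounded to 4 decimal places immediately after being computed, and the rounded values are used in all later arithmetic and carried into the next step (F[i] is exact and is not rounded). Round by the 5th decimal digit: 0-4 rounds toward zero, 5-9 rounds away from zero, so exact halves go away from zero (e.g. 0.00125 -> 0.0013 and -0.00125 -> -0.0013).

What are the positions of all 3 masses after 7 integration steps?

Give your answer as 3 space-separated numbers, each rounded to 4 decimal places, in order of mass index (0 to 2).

Answer: 4.1992 5.3712 9.9780

Derivation:
Step 0: x=[4.0000 5.0000 10.0000] v=[0.0000 1.0000 0.0000]
Step 1: x=[3.5200 5.8400 9.6800] v=[-2.4000 4.2000 -1.6000]
Step 2: x=[2.8480 6.9232 9.2256] v=[-3.3600 5.4160 -2.2720]
Step 3: x=[2.3724 7.7228 8.8828] v=[-2.3782 3.9978 -1.7139]
Step 4: x=[2.3732 7.8519 8.8344] v=[0.0042 0.6455 -0.2419]
Step 5: x=[2.8709 7.2616 9.1088] v=[2.4886 -2.9515 1.3721]
Step 6: x=[3.6118 6.2643 9.5677] v=[3.7044 -4.9863 2.2943]
Step 7: x=[4.1992 5.3712 9.9780] v=[2.9370 -4.4656 2.0516]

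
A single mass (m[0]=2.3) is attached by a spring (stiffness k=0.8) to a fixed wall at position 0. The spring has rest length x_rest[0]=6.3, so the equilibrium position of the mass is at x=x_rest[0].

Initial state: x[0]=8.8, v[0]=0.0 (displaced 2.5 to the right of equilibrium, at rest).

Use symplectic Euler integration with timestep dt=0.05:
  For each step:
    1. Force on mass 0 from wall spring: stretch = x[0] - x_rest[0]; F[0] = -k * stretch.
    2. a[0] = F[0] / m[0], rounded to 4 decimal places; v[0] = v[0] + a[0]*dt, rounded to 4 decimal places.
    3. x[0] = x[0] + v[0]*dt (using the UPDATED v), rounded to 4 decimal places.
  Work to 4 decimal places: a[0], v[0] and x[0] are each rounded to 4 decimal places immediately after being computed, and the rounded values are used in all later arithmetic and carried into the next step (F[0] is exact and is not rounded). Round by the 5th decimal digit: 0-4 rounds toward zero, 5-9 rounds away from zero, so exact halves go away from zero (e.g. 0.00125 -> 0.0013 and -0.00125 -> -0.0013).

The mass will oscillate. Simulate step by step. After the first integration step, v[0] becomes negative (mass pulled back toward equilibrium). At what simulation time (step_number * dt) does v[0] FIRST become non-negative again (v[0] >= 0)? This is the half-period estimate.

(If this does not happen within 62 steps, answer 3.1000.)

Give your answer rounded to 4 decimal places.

Answer: 3.1000

Derivation:
Step 0: x=[8.8000] v=[0.0000]
Step 1: x=[8.7978] v=[-0.0435]
Step 2: x=[8.7935] v=[-0.0869]
Step 3: x=[8.7870] v=[-0.1303]
Step 4: x=[8.7783] v=[-0.1736]
Step 5: x=[8.7675] v=[-0.2167]
Step 6: x=[8.7545] v=[-0.2596]
Step 7: x=[8.7394] v=[-0.3023]
Step 8: x=[8.7222] v=[-0.3447]
Step 9: x=[8.7029] v=[-0.3868]
Step 10: x=[8.6815] v=[-0.4286]
Step 11: x=[8.6580] v=[-0.4700]
Step 12: x=[8.6325] v=[-0.5110]
Step 13: x=[8.6049] v=[-0.5516]
Step 14: x=[8.5753] v=[-0.5917]
Step 15: x=[8.5437] v=[-0.6313]
Step 16: x=[8.5102] v=[-0.6703]
Step 17: x=[8.4748] v=[-0.7087]
Step 18: x=[8.4375] v=[-0.7465]
Step 19: x=[8.3983] v=[-0.7837]
Step 20: x=[8.3573] v=[-0.8202]
Step 21: x=[8.3145] v=[-0.8560]
Step 22: x=[8.2700] v=[-0.8910]
Step 23: x=[8.2237] v=[-0.9253]
Step 24: x=[8.1758] v=[-0.9588]
Step 25: x=[8.1262] v=[-0.9914]
Step 26: x=[8.0750] v=[-1.0232]
Step 27: x=[8.0223] v=[-1.0541]
Step 28: x=[7.9681] v=[-1.0841]
Step 29: x=[7.9124] v=[-1.1131]
Step 30: x=[7.8553] v=[-1.1411]
Step 31: x=[7.7969] v=[-1.1682]
Step 32: x=[7.7372] v=[-1.1942]
Step 33: x=[7.6762] v=[-1.2192]
Step 34: x=[7.6140] v=[-1.2431]
Step 35: x=[7.5507] v=[-1.2660]
Step 36: x=[7.4863] v=[-1.2878]
Step 37: x=[7.4209] v=[-1.3084]
Step 38: x=[7.3545] v=[-1.3279]
Step 39: x=[7.2872] v=[-1.3462]
Step 40: x=[7.2190] v=[-1.3634]
Step 41: x=[7.1500] v=[-1.3794]
Step 42: x=[7.0803] v=[-1.3942]
Step 43: x=[7.0099] v=[-1.4078]
Step 44: x=[6.9389] v=[-1.4201]
Step 45: x=[6.8673] v=[-1.4312]
Step 46: x=[6.7952] v=[-1.4411]
Step 47: x=[6.7227] v=[-1.4497]
Step 48: x=[6.6498] v=[-1.4571]
Step 49: x=[6.5766] v=[-1.4632]
Step 50: x=[6.5032] v=[-1.4680]
Step 51: x=[6.4296] v=[-1.4715]
Step 52: x=[6.3559] v=[-1.4738]
Step 53: x=[6.2822] v=[-1.4748]
Step 54: x=[6.2085] v=[-1.4745]
Step 55: x=[6.1349] v=[-1.4729]
Step 56: x=[6.0614] v=[-1.4700]
Step 57: x=[5.9881] v=[-1.4659]
Step 58: x=[5.9151] v=[-1.4605]
Step 59: x=[5.8424] v=[-1.4538]
Step 60: x=[5.7701] v=[-1.4458]
Step 61: x=[5.6983] v=[-1.4366]
Step 62: x=[5.6270] v=[-1.4261]
v[0] did not become non-negative within 62 steps; using fallback time=3.1000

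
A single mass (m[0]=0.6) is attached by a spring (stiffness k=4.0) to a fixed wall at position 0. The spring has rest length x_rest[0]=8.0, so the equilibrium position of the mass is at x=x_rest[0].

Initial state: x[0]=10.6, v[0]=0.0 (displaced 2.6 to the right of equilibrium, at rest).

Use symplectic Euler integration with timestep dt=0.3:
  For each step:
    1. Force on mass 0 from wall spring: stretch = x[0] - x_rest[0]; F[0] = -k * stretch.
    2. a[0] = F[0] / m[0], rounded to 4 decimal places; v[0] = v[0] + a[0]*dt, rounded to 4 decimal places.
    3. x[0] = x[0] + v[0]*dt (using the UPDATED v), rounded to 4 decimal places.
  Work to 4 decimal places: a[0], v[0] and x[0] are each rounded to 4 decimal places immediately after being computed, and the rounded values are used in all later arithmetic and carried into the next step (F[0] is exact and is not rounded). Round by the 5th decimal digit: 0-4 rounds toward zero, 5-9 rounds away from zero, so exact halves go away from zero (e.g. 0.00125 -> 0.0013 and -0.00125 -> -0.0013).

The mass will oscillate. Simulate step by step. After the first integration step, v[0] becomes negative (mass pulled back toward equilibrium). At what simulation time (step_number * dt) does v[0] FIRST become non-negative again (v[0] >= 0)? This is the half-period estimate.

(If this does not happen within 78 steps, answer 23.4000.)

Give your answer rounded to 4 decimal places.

Answer: 1.2000

Derivation:
Step 0: x=[10.6000] v=[0.0000]
Step 1: x=[9.0400] v=[-5.2000]
Step 2: x=[6.8560] v=[-7.2800]
Step 3: x=[5.3584] v=[-4.9920]
Step 4: x=[5.4458] v=[0.2912]
First v>=0 after going negative at step 4, time=1.2000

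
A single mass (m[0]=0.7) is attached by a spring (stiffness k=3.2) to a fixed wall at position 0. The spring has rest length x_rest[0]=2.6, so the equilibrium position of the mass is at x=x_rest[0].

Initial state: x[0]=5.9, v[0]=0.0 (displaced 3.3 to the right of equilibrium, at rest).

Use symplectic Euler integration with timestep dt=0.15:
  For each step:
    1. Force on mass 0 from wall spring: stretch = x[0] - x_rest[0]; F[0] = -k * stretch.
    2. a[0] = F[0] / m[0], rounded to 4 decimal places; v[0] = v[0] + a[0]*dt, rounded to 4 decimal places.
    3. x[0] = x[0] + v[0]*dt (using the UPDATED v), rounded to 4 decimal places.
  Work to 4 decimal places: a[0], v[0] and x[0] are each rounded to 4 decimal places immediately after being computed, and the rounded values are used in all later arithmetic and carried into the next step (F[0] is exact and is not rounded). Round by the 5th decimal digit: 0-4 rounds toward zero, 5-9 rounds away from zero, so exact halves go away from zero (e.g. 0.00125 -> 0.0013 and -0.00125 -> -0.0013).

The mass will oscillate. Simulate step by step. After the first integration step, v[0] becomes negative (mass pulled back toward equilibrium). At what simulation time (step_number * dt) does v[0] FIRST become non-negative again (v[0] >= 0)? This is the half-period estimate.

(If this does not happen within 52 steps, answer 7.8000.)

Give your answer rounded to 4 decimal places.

Step 0: x=[5.9000] v=[0.0000]
Step 1: x=[5.5606] v=[-2.2629]
Step 2: x=[4.9167] v=[-4.2930]
Step 3: x=[4.0345] v=[-5.8816]
Step 4: x=[3.0047] v=[-6.8653]
Step 5: x=[1.9333] v=[-7.1428]
Step 6: x=[0.9305] v=[-6.6856]
Step 7: x=[0.0994] v=[-5.5408]
Step 8: x=[-0.4745] v=[-3.8261]
Step 9: x=[-0.7322] v=[-1.7179]
Step 10: x=[-0.6472] v=[0.5670]
First v>=0 after going negative at step 10, time=1.5000

Answer: 1.5000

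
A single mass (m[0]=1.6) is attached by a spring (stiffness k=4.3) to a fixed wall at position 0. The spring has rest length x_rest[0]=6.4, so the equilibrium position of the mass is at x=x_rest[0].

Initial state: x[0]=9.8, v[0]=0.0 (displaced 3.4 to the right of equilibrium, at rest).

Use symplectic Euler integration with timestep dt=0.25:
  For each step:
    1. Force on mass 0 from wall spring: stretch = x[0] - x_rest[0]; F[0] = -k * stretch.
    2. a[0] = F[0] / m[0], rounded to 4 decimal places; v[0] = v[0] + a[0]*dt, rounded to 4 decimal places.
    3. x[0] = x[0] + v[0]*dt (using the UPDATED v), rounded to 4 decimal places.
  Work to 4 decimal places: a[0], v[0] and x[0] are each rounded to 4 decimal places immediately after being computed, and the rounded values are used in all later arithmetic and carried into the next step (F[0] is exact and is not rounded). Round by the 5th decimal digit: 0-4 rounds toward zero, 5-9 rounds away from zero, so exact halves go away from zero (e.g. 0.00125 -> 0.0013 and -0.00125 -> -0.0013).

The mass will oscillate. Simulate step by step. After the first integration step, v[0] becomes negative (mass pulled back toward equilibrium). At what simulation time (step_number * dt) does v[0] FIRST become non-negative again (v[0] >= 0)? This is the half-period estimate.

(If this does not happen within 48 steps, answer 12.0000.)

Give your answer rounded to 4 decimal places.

Step 0: x=[9.8000] v=[0.0000]
Step 1: x=[9.2289] v=[-2.2844]
Step 2: x=[8.1826] v=[-4.1851]
Step 3: x=[6.8369] v=[-5.3828]
Step 4: x=[5.4178] v=[-5.6764]
Step 5: x=[4.1637] v=[-5.0165]
Step 6: x=[3.2852] v=[-3.5140]
Step 7: x=[2.9299] v=[-1.4213]
Step 8: x=[3.1575] v=[0.9102]
First v>=0 after going negative at step 8, time=2.0000

Answer: 2.0000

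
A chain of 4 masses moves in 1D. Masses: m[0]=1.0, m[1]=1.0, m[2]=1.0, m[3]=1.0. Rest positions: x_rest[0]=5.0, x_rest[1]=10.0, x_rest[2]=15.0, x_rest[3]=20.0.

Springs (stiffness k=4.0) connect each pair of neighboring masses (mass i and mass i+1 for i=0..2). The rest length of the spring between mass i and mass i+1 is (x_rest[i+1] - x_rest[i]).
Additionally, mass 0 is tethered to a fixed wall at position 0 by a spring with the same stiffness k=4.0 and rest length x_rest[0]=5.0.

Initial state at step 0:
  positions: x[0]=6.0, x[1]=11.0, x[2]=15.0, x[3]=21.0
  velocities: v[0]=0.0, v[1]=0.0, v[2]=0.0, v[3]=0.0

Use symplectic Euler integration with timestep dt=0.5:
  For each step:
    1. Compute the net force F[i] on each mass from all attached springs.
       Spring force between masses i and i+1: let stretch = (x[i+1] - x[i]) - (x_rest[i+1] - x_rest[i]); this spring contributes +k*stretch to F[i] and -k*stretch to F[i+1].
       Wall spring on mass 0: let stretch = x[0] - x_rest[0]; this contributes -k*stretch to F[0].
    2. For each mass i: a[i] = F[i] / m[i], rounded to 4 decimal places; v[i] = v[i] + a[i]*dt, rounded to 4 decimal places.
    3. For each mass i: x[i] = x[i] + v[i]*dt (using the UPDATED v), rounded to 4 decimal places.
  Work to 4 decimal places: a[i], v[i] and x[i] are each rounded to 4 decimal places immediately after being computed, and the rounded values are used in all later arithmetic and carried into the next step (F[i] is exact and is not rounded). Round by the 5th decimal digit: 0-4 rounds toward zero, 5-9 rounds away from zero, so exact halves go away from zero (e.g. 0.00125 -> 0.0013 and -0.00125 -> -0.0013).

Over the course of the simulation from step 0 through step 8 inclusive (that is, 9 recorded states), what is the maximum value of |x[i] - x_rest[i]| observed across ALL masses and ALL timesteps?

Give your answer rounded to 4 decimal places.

Answer: 2.0000

Derivation:
Step 0: x=[6.0000 11.0000 15.0000 21.0000] v=[0.0000 0.0000 0.0000 0.0000]
Step 1: x=[5.0000 10.0000 17.0000 20.0000] v=[-2.0000 -2.0000 4.0000 -2.0000]
Step 2: x=[4.0000 11.0000 15.0000 21.0000] v=[-2.0000 2.0000 -4.0000 2.0000]
Step 3: x=[6.0000 9.0000 15.0000 21.0000] v=[4.0000 -4.0000 0.0000 0.0000]
Step 4: x=[5.0000 10.0000 15.0000 20.0000] v=[-2.0000 2.0000 0.0000 -2.0000]
Step 5: x=[4.0000 11.0000 15.0000 19.0000] v=[-2.0000 2.0000 0.0000 -2.0000]
Step 6: x=[6.0000 9.0000 15.0000 19.0000] v=[4.0000 -4.0000 0.0000 0.0000]
Step 7: x=[5.0000 10.0000 13.0000 20.0000] v=[-2.0000 2.0000 -4.0000 2.0000]
Step 8: x=[4.0000 9.0000 15.0000 19.0000] v=[-2.0000 -2.0000 4.0000 -2.0000]
Max displacement = 2.0000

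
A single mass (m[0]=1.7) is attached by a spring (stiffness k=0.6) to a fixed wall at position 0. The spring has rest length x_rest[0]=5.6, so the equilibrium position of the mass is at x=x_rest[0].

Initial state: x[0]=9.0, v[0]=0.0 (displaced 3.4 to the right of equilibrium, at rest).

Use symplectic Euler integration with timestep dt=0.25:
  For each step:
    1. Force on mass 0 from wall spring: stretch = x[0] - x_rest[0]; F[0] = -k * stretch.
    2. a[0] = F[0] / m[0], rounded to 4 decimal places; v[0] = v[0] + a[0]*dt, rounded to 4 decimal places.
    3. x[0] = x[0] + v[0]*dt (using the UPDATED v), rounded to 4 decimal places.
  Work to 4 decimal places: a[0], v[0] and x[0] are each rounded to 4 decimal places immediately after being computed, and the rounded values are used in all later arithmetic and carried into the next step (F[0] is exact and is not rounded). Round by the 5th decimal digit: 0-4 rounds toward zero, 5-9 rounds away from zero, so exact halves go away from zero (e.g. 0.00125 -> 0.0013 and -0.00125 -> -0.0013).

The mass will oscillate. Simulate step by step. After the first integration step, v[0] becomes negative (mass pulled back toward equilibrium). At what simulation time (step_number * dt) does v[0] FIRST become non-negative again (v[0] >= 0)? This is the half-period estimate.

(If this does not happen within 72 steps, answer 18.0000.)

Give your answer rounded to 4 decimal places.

Answer: 5.5000

Derivation:
Step 0: x=[9.0000] v=[0.0000]
Step 1: x=[8.9250] v=[-0.3000]
Step 2: x=[8.7767] v=[-0.5934]
Step 3: x=[8.5583] v=[-0.8737]
Step 4: x=[8.2746] v=[-1.1347]
Step 5: x=[7.9319] v=[-1.3707]
Step 6: x=[7.5378] v=[-1.5765]
Step 7: x=[7.1009] v=[-1.7475]
Step 8: x=[6.6309] v=[-1.8799]
Step 9: x=[6.1382] v=[-1.9709]
Step 10: x=[5.6336] v=[-2.0184]
Step 11: x=[5.1283] v=[-2.0214]
Step 12: x=[4.6334] v=[-1.9798]
Step 13: x=[4.1598] v=[-1.8945]
Step 14: x=[3.7180] v=[-1.7674]
Step 15: x=[3.3177] v=[-1.6014]
Step 16: x=[2.9677] v=[-1.4000]
Step 17: x=[2.6758] v=[-1.1678]
Step 18: x=[2.4484] v=[-0.9098]
Step 19: x=[2.2905] v=[-0.6317]
Step 20: x=[2.2056] v=[-0.3397]
Step 21: x=[2.1956] v=[-0.0402]
Step 22: x=[2.2607] v=[0.2602]
First v>=0 after going negative at step 22, time=5.5000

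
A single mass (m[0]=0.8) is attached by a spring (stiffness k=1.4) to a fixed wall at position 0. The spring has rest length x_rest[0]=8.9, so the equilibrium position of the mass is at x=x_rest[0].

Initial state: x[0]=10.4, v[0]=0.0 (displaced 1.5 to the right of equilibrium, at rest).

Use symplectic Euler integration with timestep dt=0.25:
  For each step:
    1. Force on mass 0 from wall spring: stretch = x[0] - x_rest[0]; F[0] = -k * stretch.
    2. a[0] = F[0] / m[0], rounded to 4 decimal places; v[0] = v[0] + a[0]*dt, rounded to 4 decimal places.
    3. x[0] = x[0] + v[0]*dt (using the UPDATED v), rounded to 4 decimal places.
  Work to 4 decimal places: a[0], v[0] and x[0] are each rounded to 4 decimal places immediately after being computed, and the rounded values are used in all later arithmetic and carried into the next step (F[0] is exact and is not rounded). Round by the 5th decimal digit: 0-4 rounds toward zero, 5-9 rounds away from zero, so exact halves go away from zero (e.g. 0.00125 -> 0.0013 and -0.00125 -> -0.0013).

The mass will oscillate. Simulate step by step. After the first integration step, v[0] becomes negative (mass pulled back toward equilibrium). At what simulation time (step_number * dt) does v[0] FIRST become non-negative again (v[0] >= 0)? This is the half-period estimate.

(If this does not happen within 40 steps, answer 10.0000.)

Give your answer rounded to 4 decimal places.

Step 0: x=[10.4000] v=[0.0000]
Step 1: x=[10.2359] v=[-0.6563]
Step 2: x=[9.9257] v=[-1.2408]
Step 3: x=[9.5033] v=[-1.6896]
Step 4: x=[9.0149] v=[-1.9536]
Step 5: x=[8.5139] v=[-2.0039]
Step 6: x=[8.0552] v=[-1.8350]
Step 7: x=[7.6889] v=[-1.4654]
Step 8: x=[7.4550] v=[-0.9356]
Step 9: x=[7.3792] v=[-0.3034]
Step 10: x=[7.4697] v=[0.3620]
First v>=0 after going negative at step 10, time=2.5000

Answer: 2.5000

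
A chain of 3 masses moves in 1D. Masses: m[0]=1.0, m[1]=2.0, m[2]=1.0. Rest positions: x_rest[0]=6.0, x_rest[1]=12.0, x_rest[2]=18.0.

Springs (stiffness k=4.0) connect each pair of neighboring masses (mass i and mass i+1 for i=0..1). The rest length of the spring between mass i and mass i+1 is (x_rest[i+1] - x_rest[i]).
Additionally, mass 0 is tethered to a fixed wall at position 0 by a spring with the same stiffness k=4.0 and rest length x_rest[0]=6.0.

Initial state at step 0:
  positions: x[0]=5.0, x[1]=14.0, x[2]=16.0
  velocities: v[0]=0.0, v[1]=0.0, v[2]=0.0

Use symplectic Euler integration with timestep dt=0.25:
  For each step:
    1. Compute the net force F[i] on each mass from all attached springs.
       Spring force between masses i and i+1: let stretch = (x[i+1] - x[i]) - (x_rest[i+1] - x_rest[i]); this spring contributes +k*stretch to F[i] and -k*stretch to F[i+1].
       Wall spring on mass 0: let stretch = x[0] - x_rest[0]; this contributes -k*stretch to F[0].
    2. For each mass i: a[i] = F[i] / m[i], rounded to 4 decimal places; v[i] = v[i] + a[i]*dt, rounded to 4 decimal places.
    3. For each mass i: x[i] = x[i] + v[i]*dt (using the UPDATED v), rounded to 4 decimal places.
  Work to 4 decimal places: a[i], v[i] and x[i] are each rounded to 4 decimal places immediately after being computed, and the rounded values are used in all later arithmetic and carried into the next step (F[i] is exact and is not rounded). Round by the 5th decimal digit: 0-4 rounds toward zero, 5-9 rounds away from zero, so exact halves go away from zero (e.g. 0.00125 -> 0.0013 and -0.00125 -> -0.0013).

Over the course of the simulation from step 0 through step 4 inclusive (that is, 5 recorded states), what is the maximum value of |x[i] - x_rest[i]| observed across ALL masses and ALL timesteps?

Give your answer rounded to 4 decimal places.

Answer: 2.4845

Derivation:
Step 0: x=[5.0000 14.0000 16.0000] v=[0.0000 0.0000 0.0000]
Step 1: x=[6.0000 13.1250 17.0000] v=[4.0000 -3.5000 4.0000]
Step 2: x=[7.2813 11.8438 18.5313] v=[5.1250 -5.1250 6.1250]
Step 3: x=[7.8829 10.8282 19.8907] v=[2.4062 -4.0625 5.4375]
Step 4: x=[7.2501 10.5772 20.4845] v=[-2.5314 -1.0039 2.3750]
Max displacement = 2.4845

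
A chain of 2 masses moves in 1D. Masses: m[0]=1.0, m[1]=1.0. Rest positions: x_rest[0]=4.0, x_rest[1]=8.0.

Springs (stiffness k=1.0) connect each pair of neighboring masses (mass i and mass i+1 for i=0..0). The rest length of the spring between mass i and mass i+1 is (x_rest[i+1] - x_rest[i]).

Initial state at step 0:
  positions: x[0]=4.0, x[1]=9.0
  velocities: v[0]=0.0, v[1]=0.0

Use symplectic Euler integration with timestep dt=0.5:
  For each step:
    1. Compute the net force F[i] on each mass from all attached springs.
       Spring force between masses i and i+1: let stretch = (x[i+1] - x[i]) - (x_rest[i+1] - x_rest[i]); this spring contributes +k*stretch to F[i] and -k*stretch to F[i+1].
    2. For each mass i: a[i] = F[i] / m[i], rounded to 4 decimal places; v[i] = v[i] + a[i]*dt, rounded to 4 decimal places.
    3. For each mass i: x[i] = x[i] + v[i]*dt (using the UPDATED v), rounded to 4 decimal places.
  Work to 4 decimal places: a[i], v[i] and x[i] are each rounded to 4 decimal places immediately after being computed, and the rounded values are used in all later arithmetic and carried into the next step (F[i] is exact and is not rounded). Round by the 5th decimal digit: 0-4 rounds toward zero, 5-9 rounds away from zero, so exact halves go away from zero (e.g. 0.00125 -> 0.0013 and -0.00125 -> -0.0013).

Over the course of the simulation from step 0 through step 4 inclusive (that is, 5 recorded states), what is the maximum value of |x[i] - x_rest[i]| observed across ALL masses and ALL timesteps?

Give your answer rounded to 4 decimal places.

Step 0: x=[4.0000 9.0000] v=[0.0000 0.0000]
Step 1: x=[4.2500 8.7500] v=[0.5000 -0.5000]
Step 2: x=[4.6250 8.3750] v=[0.7500 -0.7500]
Step 3: x=[4.9375 8.0625] v=[0.6250 -0.6250]
Step 4: x=[5.0313 7.9688] v=[0.1875 -0.1875]
Max displacement = 1.0313

Answer: 1.0313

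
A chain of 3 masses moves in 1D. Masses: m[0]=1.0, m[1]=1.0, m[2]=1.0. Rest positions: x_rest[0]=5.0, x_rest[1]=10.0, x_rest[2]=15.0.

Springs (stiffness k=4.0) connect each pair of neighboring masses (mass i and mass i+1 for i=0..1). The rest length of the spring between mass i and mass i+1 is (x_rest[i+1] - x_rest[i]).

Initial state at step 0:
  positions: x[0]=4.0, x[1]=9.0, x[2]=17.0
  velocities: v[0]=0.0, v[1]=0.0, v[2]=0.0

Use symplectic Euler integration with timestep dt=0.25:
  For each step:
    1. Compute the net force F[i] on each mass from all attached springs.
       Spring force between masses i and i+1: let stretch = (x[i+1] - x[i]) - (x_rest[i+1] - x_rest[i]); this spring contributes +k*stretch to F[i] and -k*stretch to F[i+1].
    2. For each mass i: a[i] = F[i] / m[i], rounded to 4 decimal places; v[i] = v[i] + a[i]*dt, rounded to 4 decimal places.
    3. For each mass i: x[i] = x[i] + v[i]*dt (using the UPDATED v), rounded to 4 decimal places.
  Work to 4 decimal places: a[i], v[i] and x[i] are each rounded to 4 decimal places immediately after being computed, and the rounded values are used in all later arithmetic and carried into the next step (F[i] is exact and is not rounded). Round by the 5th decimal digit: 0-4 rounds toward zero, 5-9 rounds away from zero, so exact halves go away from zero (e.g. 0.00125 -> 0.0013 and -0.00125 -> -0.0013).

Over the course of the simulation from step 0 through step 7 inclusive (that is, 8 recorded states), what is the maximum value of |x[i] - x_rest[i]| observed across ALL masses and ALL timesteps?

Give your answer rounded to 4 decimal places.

Answer: 2.0301

Derivation:
Step 0: x=[4.0000 9.0000 17.0000] v=[0.0000 0.0000 0.0000]
Step 1: x=[4.0000 9.7500 16.2500] v=[0.0000 3.0000 -3.0000]
Step 2: x=[4.1875 10.6875 15.1250] v=[0.7500 3.7500 -4.5000]
Step 3: x=[4.7500 11.1094 14.1406] v=[2.2500 1.6875 -3.9375]
Step 4: x=[5.6524 10.6992 13.6484] v=[3.6094 -1.6407 -1.9687]
Step 5: x=[6.5665 9.7646 13.6689] v=[3.6562 -3.7383 0.0821]
Step 6: x=[7.0301 9.0066 13.9634] v=[1.8543 -3.0321 1.1778]
Step 7: x=[6.7378 8.9937 14.2687] v=[-1.1692 -0.0518 1.2210]
Max displacement = 2.0301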